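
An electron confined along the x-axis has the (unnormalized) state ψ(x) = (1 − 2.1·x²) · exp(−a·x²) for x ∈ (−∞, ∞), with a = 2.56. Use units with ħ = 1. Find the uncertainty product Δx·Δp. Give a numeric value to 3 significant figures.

Δx = √(⟨x²⟩−⟨x⟩²), Δp = √(⟨p²⟩−⟨p⟩²).
Expand each integrand as polynomial × e^(−2ax²) and use ∫x^(2j)·e^(−2ax²) dx = (2j−1)!!/(4a)^j · √(π/(2a)), odd powers → 0; here √(π/(2a)) = 0.78332. Differentiate with the product rule, d/dx e^(−ax²) = −2ax·e^(−ax²).
Normalization: ∫|ψ|² dx = 0.56087.
⟨x⟩ = 0.0000, ⟨x²⟩ = 0.054608 ⇒ Δx = 0.23368.
⟨p⟩ = 0.0000, ⟨p²⟩ = 6.0944 ⇒ Δp = 2.4687.
Δx·Δp = 0.57689.

0.577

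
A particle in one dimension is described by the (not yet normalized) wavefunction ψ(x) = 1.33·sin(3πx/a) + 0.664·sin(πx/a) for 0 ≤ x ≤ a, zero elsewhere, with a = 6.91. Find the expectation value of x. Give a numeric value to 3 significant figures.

⟨x⟩ = ∫ x·|ψ|² dx / ∫|ψ|² dx (integrals over the domain).
On 0 ≤ x ≤ a (j ≠ l): ∫sin²(jπx/a) dx = a/2, ∫sin(jπx/a)·sin(lπx/a) dx = 0; diagonal moments ∫x·sin²(jπx/a) dx = a²/4, ∫x²·sin²(jπx/a) dx = a³·(1/6 − 1/(4j²π²)); cross terms ∫x·sin(jπx/a)·sin(lπx/a) dx = 0 for j + l even and −4jla²/(π²(j² − l²)²) for j + l odd, ∫x²·sin(jπx/a)·sin(lπx/a) dx = (−1)^(j+l)·4jla³/(π²(j² − l²)²); higher powers the same way via product-to-sum and parts.
State is unnormalized: ∫|ψ|² dx = 7.6348, and ∫ψ*·x·ψ dx = 26.378, so ⟨x⟩ = 26.378 / 7.6348.
⟨x⟩ = 3.4550.

3.46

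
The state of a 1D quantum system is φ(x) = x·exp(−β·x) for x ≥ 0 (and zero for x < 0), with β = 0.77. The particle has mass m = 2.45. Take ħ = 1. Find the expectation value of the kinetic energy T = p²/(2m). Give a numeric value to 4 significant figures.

0.1210

T = −(ħ²/2m) d²/dx², so ⟨T⟩ = −(ħ²/2m) ∫ φ*·φ'' dx / ∫|φ|² dx; with m = 2.45.
Differentiate x·exp(−β·x) with the product rule; every integrand then reduces to terms xʲ·e^(−2βx) on [0, ∞), with ∫₀^∞ xʲ·e^(−2βx) dx = j!/(2β)^(j+1).
State is unnormalized: ∫|φ|² dx = 0.54761, and ∫φ*·(−ħ²/2m · φ'') dx = 0.066260, so ⟨T⟩ = 0.066260 / 0.54761.
⟨T⟩ = 0.12100.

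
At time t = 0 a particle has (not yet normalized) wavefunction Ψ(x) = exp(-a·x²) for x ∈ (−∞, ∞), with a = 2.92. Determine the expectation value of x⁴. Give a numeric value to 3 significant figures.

⟨x⁴⟩ = ∫ x⁴·|Ψ|² dx / ∫|Ψ|² dx (integrals over the domain).
Gaussian moments: ∫x^(2j)·e^(−2ax²) dx = (2j−1)!!/(4a)^j · √(π/(2a)), odd powers integrate to 0; here √(π/(2a)) = 0.73345.
State is unnormalized: ∫|Ψ|² dx = 0.73345, and ∫Ψ*·x⁴·Ψ dx = 0.016129, so ⟨x⁴⟩ = 0.016129 / 0.73345.
⟨x⁴⟩ = 0.021991.

0.0220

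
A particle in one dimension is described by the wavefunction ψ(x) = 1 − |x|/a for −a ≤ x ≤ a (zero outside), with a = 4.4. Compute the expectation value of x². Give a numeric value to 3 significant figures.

1.94

⟨x²⟩ = ∫ x²·|ψ|² dx / ∫|ψ|² dx (integrals over the domain).
ψ is even, so ∫ over [−a, a] = 2∫₀ᵃ with ψ = 1 − x/a there: ∫₀ᵃ (1 − x/a)² dx = a/3, ∫₀ᵃ x²(1 − x/a)² dx = a³/30, ∫₀ᵃ x⁴(1 − x/a)² dx = a⁵/105.
State is unnormalized: ∫|ψ|² dx = 2.9333, and ∫ψ*·x²·ψ dx = 5.6789, so ⟨x²⟩ = 5.6789 / 2.9333.
⟨x²⟩ = 1.9360.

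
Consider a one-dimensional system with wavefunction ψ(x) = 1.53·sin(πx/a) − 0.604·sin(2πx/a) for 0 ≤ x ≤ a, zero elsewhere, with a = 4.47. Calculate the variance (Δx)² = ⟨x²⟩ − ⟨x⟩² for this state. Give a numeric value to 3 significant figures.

0.453

Compute ⟨x⟩ and ⟨x²⟩ separately, then (Δx)² = ⟨x²⟩ − ⟨x⟩².
On 0 ≤ x ≤ a (j ≠ l): ∫sin²(jπx/a) dx = a/2, ∫sin(jπx/a)·sin(lπx/a) dx = 0; diagonal moments ∫x·sin²(jπx/a) dx = a²/4, ∫x²·sin²(jπx/a) dx = a³·(1/6 − 1/(4j²π²)); cross terms ∫x·sin(jπx/a)·sin(lπx/a) dx = 0 for j + l even and −4jla²/(π²(j² − l²)²) for j + l odd, ∫x²·sin(jπx/a)·sin(lπx/a) dx = (−1)^(j+l)·4jla³/(π²(j² − l²)²); higher powers the same way via product-to-sum and parts.
Normalization: ∫|ψ|² dx = 6.0473.
⟨x⟩ = 2.7850 and ⟨x²⟩ = 8.2089.
(Δx)² = 8.2089 − (2.7850)² = 0.45269.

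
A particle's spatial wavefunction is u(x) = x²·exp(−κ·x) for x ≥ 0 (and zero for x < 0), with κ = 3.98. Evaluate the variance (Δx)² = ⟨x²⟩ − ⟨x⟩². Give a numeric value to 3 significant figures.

0.0789

Compute ⟨x⟩ and ⟨x²⟩ separately, then (Δx)² = ⟨x²⟩ − ⟨x⟩².
Every integrand reduces to terms xʲ·e^(−2κx) on [0, ∞); use ∫₀^∞ xʲ·e^(−2κx) dx = j!/(2κ)^(j+1).
Normalization: ∫|u|² dx = 0.00075101.
⟨x⟩ = 0.62814 and ⟨x²⟩ = 0.47347.
(Δx)² = 0.47347 − (0.62814)² = 0.078912.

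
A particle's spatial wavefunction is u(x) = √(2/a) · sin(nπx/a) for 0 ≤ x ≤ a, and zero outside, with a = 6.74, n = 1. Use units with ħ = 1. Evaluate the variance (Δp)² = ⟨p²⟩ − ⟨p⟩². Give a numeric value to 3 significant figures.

Compute ⟨p⟩ and ⟨p²⟩ separately; (Δp)² = ⟨p²⟩ − ⟨p⟩².
d/dx sin(nπx/a) = (nπ/a)·cos(nπx/a) and d²/dx² sin(nπx/a) = −(nπ/a)²·sin(nπx/a); on 0 ≤ x ≤ a, ∫sin²(nπx/a) dx = a/2 and ∫sin(nπx/a)·cos(nπx/a) dx = 0.
⟨p⟩ = 0.0000 and ⟨p²⟩ = 0.21726.
(Δp)² = 0.21726 − (0.0000)² = 0.21726.

0.217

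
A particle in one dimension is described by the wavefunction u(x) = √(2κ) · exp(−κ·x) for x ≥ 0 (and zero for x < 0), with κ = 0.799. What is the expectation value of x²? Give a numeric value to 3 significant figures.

0.783

⟨x²⟩ = ∫ x²·|u|² dx (integrals over the domain).
Every integrand reduces to terms xʲ·e^(−2κx) on [0, ∞); use ∫₀^∞ xʲ·e^(−2κx) dx = j!/(2κ)^(j+1).
⟨x²⟩ = 0.78321.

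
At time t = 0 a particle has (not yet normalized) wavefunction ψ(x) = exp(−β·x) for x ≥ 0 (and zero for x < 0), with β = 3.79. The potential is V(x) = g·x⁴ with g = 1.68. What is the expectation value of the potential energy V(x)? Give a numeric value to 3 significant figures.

0.0122

⟨V⟩ = ∫ V(x)·|ψ|² dx / ∫|ψ|² dx.
Every integrand reduces to terms xʲ·e^(−2βx) on [0, ∞); use ∫₀^∞ xʲ·e^(−2βx) dx = j!/(2β)^(j+1).
State is unnormalized: ∫|ψ|² dx = 0.13193, and ∫ψ*·V(x)·ψ dx = 0.0016113, so ⟨V⟩ = 0.0016113 / 0.13193.
⟨V⟩ = 0.012214.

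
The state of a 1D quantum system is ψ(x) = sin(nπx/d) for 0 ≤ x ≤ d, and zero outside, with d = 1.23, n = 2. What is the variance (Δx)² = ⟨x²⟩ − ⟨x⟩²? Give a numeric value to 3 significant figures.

Compute ⟨x⟩ and ⟨x²⟩ separately, then (Δx)² = ⟨x²⟩ − ⟨x⟩².
With sin²θ = (1 − cos2θ)/2 on 0 ≤ x ≤ d: ∫sin²(nπx/d) dx = d/2, ∫x·sin²(nπx/d) dx = d²/4, ∫x²·sin²(nπx/d) dx = d³·(1/6 − 1/(4n²π²)); higher powers xᵏ the same way, integrating xᵏ·cos(2nπx/d) by parts.
Normalization: ∫|ψ|² dx = 0.61500.
⟨x⟩ = 0.61500 and ⟨x²⟩ = 0.48514.
(Δx)² = 0.48514 − (0.61500)² = 0.10691.

0.107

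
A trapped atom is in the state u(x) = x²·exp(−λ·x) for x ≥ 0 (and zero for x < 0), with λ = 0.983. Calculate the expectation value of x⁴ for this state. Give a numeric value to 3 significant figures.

⟨x⁴⟩ = ∫ x⁴·|u|² dx / ∫|u|² dx (integrals over the domain).
Every integrand reduces to terms xʲ·e^(−2λx) on [0, ∞); use ∫₀^∞ xʲ·e^(−2λx) dx = j!/(2λ)^(j+1).
State is unnormalized: ∫|u|² dx = 0.81713, and ∫u*·x⁴·u dx = 91.890, so ⟨x⁴⟩ = 91.890 / 0.81713.
⟨x⁴⟩ = 112.45.

112.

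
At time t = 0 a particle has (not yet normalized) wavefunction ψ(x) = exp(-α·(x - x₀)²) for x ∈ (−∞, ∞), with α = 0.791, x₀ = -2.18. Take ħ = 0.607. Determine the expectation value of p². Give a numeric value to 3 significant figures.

0.291

p² ψ = −ħ² d²ψ/dx²; ⟨p²⟩ = −ħ² ∫ ψ*·ψ'' dx / ∫|ψ|² dx.
Gaussian moments (u = x − x₀): ∫u^(2j)·e^(−2αu²) du = (2j−1)!!/(4α)^j · √(π/(2α)), odd powers integrate to 0; here √(π/(2α)) = 1.4092. Derivatives: d/dx e^(−αu²) = −2αu·e^(−αu²), d²/dx² e^(−αu²) = (4α²u² − 2α)·e^(−αu²).
State is unnormalized: ∫|ψ|² dx = 1.4092, and ∫ψ*·(−ħ² ψ'') dx = 0.41070, so ⟨p²⟩ = 0.41070 / 1.4092.
⟨p²⟩ = 0.29144.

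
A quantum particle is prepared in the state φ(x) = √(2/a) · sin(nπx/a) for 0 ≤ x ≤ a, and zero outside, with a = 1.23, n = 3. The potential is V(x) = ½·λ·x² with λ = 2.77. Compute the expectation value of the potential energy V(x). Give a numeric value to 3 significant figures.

0.687

⟨V⟩ = ∫ V(x)·|φ|² dx.
With sin²θ = (1 − cos2θ)/2 on 0 ≤ x ≤ a: ∫sin²(nπx/a) dx = a/2, ∫x·sin²(nπx/a) dx = a²/4, ∫x²·sin²(nπx/a) dx = a³·(1/6 − 1/(4n²π²)); higher powers xᵏ the same way, integrating xᵏ·cos(2nπx/a) by parts.
⟨V⟩ = 0.68666.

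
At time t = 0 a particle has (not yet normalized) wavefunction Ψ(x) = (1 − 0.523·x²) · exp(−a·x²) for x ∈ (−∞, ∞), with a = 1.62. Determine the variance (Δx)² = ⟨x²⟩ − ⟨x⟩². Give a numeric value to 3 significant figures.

Compute ⟨x⟩ and ⟨x²⟩ separately, then (Δx)² = ⟨x²⟩ − ⟨x⟩².
Expand each integrand as polynomial × e^(−2ax²) and use ∫x^(2j)·e^(−2ax²) dx = (2j−1)!!/(4a)^j · √(π/(2a)), odd powers → 0; here √(π/(2a)) = 0.98470.
Normalization: ∫|Ψ|² dx = 0.84499.
⟨x⟩ = 0.0000 and ⟨x²⟩ = 0.11032.
(Δx)² = 0.11032 − (0.0000)² = 0.11032.

0.110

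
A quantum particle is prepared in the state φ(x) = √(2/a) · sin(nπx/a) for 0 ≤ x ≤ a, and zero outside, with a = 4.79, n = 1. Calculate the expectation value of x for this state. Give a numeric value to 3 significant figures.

2.40

⟨x⟩ = ∫ x·|φ|² dx (integrals over the domain).
With sin²θ = (1 − cos2θ)/2 on 0 ≤ x ≤ a: ∫sin²(nπx/a) dx = a/2, ∫x·sin²(nπx/a) dx = a²/4, ∫x²·sin²(nπx/a) dx = a³·(1/6 − 1/(4n²π²)); higher powers xᵏ the same way, integrating xᵏ·cos(2nπx/a) by parts.
⟨x⟩ = 2.3950.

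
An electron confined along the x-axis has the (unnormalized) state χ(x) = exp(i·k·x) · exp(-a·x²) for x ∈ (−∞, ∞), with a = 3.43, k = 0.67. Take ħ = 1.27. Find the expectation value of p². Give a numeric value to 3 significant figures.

6.26

p² χ = −ħ² d²χ/dx²; ⟨p²⟩ = −ħ² ∫ χ*·χ'' dx / ∫|χ|² dx.
Gaussian moments: ∫x^(2j)·e^(−2ax²) dx = (2j−1)!!/(4a)^j · √(π/(2a)), odd powers integrate to 0; here √(π/(2a)) = 0.67673. Derivatives: χ′ = (ik − 2ax)·χ, χ″ = ((ik − 2ax)² − 2a)·χ; the odd-in-x pieces drop out.
State is unnormalized: ∫|χ|² dx = 0.67673, and ∫χ*·(−ħ² χ'') dx = 4.2338, so ⟨p²⟩ = 4.2338 / 0.67673.
⟨p²⟩ = 6.2563.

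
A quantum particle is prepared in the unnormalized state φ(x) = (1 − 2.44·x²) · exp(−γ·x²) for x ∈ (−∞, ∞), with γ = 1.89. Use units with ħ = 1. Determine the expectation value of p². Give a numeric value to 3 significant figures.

p² φ = −ħ² d²φ/dx²; ⟨p²⟩ = −ħ² ∫ φ*·φ'' dx / ∫|φ|² dx.
Expand each integrand as polynomial × e^(−2γx²) and use ∫x^(2j)·e^(−2γx²) dx = (2j−1)!!/(4γ)^j · √(π/(2γ)), odd powers → 0; here √(π/(2γ)) = 0.91165. Differentiate with the product rule, d/dx e^(−γx²) = −2γx·e^(−γx²).
State is unnormalized: ∫|φ|² dx = 0.60807, and ∫φ*·(−ħ² φ'') dx = 4.0916, so ⟨p²⟩ = 4.0916 / 0.60807.
⟨p²⟩ = 6.7288.

6.73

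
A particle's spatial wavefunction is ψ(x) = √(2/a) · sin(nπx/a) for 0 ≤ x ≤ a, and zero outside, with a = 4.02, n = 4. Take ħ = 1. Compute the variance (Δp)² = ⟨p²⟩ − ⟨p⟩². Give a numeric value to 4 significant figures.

9.772

Compute ⟨p⟩ and ⟨p²⟩ separately; (Δp)² = ⟨p²⟩ − ⟨p⟩².
d/dx sin(nπx/a) = (nπ/a)·cos(nπx/a) and d²/dx² sin(nπx/a) = −(nπ/a)²·sin(nπx/a); on 0 ≤ x ≤ a, ∫sin²(nπx/a) dx = a/2 and ∫sin(nπx/a)·cos(nπx/a) dx = 0.
⟨p⟩ = 0.0000 and ⟨p²⟩ = 9.7716.
(Δp)² = 9.7716 − (0.0000)² = 9.7716.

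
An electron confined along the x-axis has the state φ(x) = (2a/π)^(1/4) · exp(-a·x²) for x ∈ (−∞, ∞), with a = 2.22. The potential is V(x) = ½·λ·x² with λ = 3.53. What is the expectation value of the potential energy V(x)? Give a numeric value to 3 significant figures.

⟨V⟩ = ∫ V(x)·|φ|² dx.
Gaussian moments: ∫x^(2j)·e^(−2ax²) dx = (2j−1)!!/(4a)^j · √(π/(2a)), odd powers integrate to 0; here √(π/(2a)) = 0.84117.
⟨V⟩ = 0.19876.

0.199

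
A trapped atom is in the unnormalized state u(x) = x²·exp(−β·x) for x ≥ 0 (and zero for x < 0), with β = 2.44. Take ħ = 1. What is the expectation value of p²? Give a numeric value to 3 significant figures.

1.98

p² u = −ħ² d²u/dx²; ⟨p²⟩ = −ħ² ∫ u*·u'' dx / ∫|u|² dx.
Differentiate x²·exp(−β·x) with the product rule; every integrand then reduces to terms xʲ·e^(−2βx) on [0, ∞), with ∫₀^∞ xʲ·e^(−2βx) dx = j!/(2β)^(j+1).
State is unnormalized: ∫|u|² dx = 0.0086719, and ∫u*·(−ħ² u'') dx = 0.017210, so ⟨p²⟩ = 0.017210 / 0.0086719.
⟨p²⟩ = 1.9845.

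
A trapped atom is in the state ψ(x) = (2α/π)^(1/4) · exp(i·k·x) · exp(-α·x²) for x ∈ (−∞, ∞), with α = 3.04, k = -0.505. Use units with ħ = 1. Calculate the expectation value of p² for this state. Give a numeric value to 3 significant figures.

3.30

p² ψ = −ħ² d²ψ/dx²; ⟨p²⟩ = −ħ² ∫ ψ*·ψ'' dx.
Gaussian moments: ∫x^(2j)·e^(−2αx²) dx = (2j−1)!!/(4α)^j · √(π/(2α)), odd powers integrate to 0; here √(π/(2α)) = 0.71882. Derivatives: ψ′ = (ik − 2αx)·ψ, ψ″ = ((ik − 2αx)² − 2α)·ψ; the odd-in-x pieces drop out.
⟨p²⟩ = 3.2950.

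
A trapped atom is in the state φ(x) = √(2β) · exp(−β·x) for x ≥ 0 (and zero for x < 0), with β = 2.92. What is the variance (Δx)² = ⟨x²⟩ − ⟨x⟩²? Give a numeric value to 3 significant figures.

0.0293

Compute ⟨x⟩ and ⟨x²⟩ separately, then (Δx)² = ⟨x²⟩ − ⟨x⟩².
Every integrand reduces to terms xʲ·e^(−2βx) on [0, ∞); use ∫₀^∞ xʲ·e^(−2βx) dx = j!/(2β)^(j+1).
⟨x⟩ = 0.17123 and ⟨x²⟩ = 0.058641.
(Δx)² = 0.058641 − (0.17123)² = 0.029321.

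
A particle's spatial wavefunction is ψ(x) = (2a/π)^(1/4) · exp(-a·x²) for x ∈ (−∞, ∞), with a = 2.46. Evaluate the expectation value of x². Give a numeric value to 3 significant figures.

⟨x²⟩ = ∫ x²·|ψ|² dx (integrals over the domain).
Gaussian moments: ∫x^(2j)·e^(−2ax²) dx = (2j−1)!!/(4a)^j · √(π/(2a)), odd powers integrate to 0; here √(π/(2a)) = 0.79908.
⟨x²⟩ = 0.10163.

0.102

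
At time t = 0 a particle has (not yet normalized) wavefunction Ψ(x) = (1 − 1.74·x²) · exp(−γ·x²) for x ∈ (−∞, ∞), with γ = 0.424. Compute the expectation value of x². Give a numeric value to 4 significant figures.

⟨x²⟩ = ∫ x²·|Ψ|² dx / ∫|Ψ|² dx (integrals over the domain).
Expand each integrand as polynomial × e^(−2γx²) and use ∫x^(2j)·e^(−2γx²) dx = (2j−1)!!/(4γ)^j · √(π/(2γ)), odd powers → 0; here √(π/(2γ)) = 1.9248.
State is unnormalized: ∫|Ψ|² dx = 4.0531, and ∫Ψ*·x²·Ψ dx = 12.067, so ⟨x²⟩ = 12.067 / 4.0531.
⟨x²⟩ = 2.9772.

2.977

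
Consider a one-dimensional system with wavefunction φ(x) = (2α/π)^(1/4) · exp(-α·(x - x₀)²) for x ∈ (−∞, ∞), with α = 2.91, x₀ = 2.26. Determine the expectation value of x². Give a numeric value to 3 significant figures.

⟨x²⟩ = ∫ x²·|φ|² dx (integrals over the domain).
Gaussian moments (u = x − x₀): ∫u^(2j)·e^(−2αu²) du = (2j−1)!!/(4α)^j · √(π/(2α)), odd powers integrate to 0; here √(π/(2α)) = 0.73471.
⟨x²⟩ = 5.1935.

5.19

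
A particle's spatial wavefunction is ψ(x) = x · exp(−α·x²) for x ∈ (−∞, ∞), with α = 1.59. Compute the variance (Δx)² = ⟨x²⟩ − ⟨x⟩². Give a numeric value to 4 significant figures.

Compute ⟨x⟩ and ⟨x²⟩ separately, then (Δx)² = ⟨x²⟩ − ⟨x⟩².
Expand each integrand as polynomial × e^(−2αx²) and use ∫x^(2j)·e^(−2αx²) dx = (2j−1)!!/(4α)^j · √(π/(2α)), odd powers → 0; here √(π/(2α)) = 0.99394.
Normalization: ∫|ψ|² dx = 0.15628.
⟨x⟩ = 0.0000 and ⟨x²⟩ = 0.47170.
(Δx)² = 0.47170 − (0.0000)² = 0.47170.

0.4717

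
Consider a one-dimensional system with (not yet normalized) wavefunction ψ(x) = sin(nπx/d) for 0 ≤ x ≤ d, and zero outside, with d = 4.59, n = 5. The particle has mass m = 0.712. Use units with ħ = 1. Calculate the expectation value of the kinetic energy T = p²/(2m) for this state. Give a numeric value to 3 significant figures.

8.22

T = −(ħ²/2m) d²/dx², so ⟨T⟩ = −(ħ²/2m) ∫ ψ*·ψ'' dx / ∫|ψ|² dx; with m = 0.712.
d/dx sin(nπx/d) = (nπ/d)·cos(nπx/d) and d²/dx² sin(nπx/d) = −(nπ/d)²·sin(nπx/d); on 0 ≤ x ≤ d, ∫sin²(nπx/d) dx = d/2 and ∫sin(nπx/d)·cos(nπx/d) dx = 0.
State is unnormalized: ∫|ψ|² dx = 2.2950, and ∫ψ*·(−ħ²/2m · ψ'') dx = 18.875, so ⟨T⟩ = 18.875 / 2.2950.
⟨T⟩ = 8.2244.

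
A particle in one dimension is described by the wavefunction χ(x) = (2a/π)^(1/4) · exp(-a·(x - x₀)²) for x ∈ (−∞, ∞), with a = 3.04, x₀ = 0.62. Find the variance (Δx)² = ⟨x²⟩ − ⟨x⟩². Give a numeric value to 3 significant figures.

0.0822

Compute ⟨x⟩ and ⟨x²⟩ separately, then (Δx)² = ⟨x²⟩ − ⟨x⟩².
Gaussian moments (u = x − x₀): ∫u^(2j)·e^(−2au²) du = (2j−1)!!/(4a)^j · √(π/(2a)), odd powers integrate to 0; here √(π/(2a)) = 0.71882.
⟨x⟩ = 0.62000 and ⟨x²⟩ = 0.46664.
(Δx)² = 0.46664 − (0.62000)² = 0.082237.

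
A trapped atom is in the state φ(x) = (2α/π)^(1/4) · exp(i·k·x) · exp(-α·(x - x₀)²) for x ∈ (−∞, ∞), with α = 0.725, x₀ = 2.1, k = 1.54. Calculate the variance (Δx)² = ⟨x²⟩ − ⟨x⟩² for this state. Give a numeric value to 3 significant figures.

0.345

Compute ⟨x⟩ and ⟨x²⟩ separately, then (Δx)² = ⟨x²⟩ − ⟨x⟩².
Gaussian moments (u = x − x₀): ∫u^(2j)·e^(−2αu²) du = (2j−1)!!/(4α)^j · √(π/(2α)), odd powers integrate to 0; here √(π/(2α)) = 1.4719.
⟨x⟩ = 2.1000 and ⟨x²⟩ = 4.7548.
(Δx)² = 4.7548 − (2.1000)² = 0.34483.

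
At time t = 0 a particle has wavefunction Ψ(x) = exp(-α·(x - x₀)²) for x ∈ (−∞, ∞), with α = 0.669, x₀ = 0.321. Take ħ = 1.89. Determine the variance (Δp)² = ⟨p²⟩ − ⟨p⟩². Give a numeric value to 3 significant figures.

Compute ⟨p⟩ and ⟨p²⟩ separately; (Δp)² = ⟨p²⟩ − ⟨p⟩².
Gaussian moments (u = x − x₀): ∫u^(2j)·e^(−2αu²) du = (2j−1)!!/(4α)^j · √(π/(2α)), odd powers integrate to 0; here √(π/(2α)) = 1.5323. Derivatives: d/dx e^(−αu²) = −2αu·e^(−αu²), d²/dx² e^(−αu²) = (4α²u² − 2α)·e^(−αu²).
Normalization: ∫|Ψ|² dx = 1.5323.
⟨p⟩ = 0.0000 and ⟨p²⟩ = 2.3897.
(Δp)² = 2.3897 − (0.0000)² = 2.3897.

2.39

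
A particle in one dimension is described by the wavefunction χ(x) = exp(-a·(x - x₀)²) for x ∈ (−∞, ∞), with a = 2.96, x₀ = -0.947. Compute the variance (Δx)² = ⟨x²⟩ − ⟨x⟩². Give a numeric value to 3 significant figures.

0.0845

Compute ⟨x⟩ and ⟨x²⟩ separately, then (Δx)² = ⟨x²⟩ − ⟨x⟩².
Gaussian moments (u = x − x₀): ∫u^(2j)·e^(−2au²) du = (2j−1)!!/(4a)^j · √(π/(2a)), odd powers integrate to 0; here √(π/(2a)) = 0.72847.
Normalization: ∫|χ|² dx = 0.72847.
⟨x⟩ = -0.94700 and ⟨x²⟩ = 0.98127.
(Δx)² = 0.98127 − (-0.94700)² = 0.084459.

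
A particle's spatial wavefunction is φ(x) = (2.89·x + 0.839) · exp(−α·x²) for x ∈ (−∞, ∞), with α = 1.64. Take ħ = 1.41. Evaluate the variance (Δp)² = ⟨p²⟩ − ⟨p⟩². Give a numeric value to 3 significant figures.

7.46

Compute ⟨p⟩ and ⟨p²⟩ separately; (Δp)² = ⟨p²⟩ − ⟨p⟩².
Expand each integrand as polynomial × e^(−2αx²) and use ∫x^(2j)·e^(−2αx²) dx = (2j−1)!!/(4α)^j · √(π/(2α)), odd powers → 0; here √(π/(2α)) = 0.97867. Differentiate with the product rule, d/dx e^(−αx²) = −2αx·e^(−αx²).
Normalization: ∫|φ|² dx = 1.9349.
⟨p⟩ = 0.0000 and ⟨p²⟩ = 7.4598.
(Δp)² = 7.4598 − (0.0000)² = 7.4598.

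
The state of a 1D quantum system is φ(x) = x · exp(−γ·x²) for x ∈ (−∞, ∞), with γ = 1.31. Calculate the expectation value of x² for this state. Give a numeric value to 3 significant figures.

0.573

⟨x²⟩ = ∫ x²·|φ|² dx / ∫|φ|² dx (integrals over the domain).
Expand each integrand as polynomial × e^(−2γx²) and use ∫x^(2j)·e^(−2γx²) dx = (2j−1)!!/(4γ)^j · √(π/(2γ)), odd powers → 0; here √(π/(2γ)) = 1.0950.
State is unnormalized: ∫|φ|² dx = 0.20897, and ∫φ*·x²·φ dx = 0.11964, so ⟨x²⟩ = 0.11964 / 0.20897.
⟨x²⟩ = 0.57252.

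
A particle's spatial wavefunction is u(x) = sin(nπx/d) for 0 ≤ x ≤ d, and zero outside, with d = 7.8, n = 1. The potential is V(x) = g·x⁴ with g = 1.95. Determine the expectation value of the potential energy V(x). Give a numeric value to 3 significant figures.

823.

⟨V⟩ = ∫ V(x)·|u|² dx / ∫|u|² dx.
With sin²θ = (1 − cos2θ)/2 on 0 ≤ x ≤ d: ∫sin²(nπx/d) dx = d/2, ∫x·sin²(nπx/d) dx = d²/4, ∫x²·sin²(nπx/d) dx = d³·(1/6 − 1/(4n²π²)); higher powers xᵏ the same way, integrating xᵏ·cos(2nπx/d) by parts.
State is unnormalized: ∫|u|² dx = 3.9000, and ∫u*·V(x)·u dx = 3211.3, so ⟨V⟩ = 3211.3 / 3.9000.
⟨V⟩ = 823.41.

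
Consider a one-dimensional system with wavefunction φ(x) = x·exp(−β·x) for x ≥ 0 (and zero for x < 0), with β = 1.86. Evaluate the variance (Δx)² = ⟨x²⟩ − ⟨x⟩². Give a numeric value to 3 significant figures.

Compute ⟨x⟩ and ⟨x²⟩ separately, then (Δx)² = ⟨x²⟩ − ⟨x⟩².
Every integrand reduces to terms xʲ·e^(−2βx) on [0, ∞); use ∫₀^∞ xʲ·e^(−2βx) dx = j!/(2β)^(j+1).
Normalization: ∫|φ|² dx = 0.038851.
⟨x⟩ = 0.80645 and ⟨x²⟩ = 0.86715.
(Δx)² = 0.86715 − (0.80645)² = 0.21679.

0.217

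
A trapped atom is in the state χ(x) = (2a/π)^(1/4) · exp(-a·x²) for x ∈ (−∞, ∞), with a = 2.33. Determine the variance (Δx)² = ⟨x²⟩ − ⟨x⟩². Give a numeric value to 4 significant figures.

0.1073

Compute ⟨x⟩ and ⟨x²⟩ separately, then (Δx)² = ⟨x²⟩ − ⟨x⟩².
Gaussian moments: ∫x^(2j)·e^(−2ax²) dx = (2j−1)!!/(4a)^j · √(π/(2a)), odd powers integrate to 0; here √(π/(2a)) = 0.82107.
⟨x⟩ = 0.0000 and ⟨x²⟩ = 0.10730.
(Δx)² = 0.10730 − (0.0000)² = 0.10730.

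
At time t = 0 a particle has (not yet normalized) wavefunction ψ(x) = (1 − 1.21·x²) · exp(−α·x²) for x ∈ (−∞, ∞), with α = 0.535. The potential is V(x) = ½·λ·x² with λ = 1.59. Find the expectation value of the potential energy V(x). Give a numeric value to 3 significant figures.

⟨V⟩ = ∫ V(x)·|ψ|² dx / ∫|ψ|² dx.
Expand each integrand as polynomial × e^(−2αx²) and use ∫x^(2j)·e^(−2αx²) dx = (2j−1)!!/(4α)^j · √(π/(2α)), odd powers → 0; here √(π/(2α)) = 1.7135.
State is unnormalized: ∫|ψ|² dx = 1.4192, and ∫ψ*·V(x)·ψ dx = 1.5296, so ⟨V⟩ = 1.5296 / 1.4192.
⟨V⟩ = 1.0778.

1.08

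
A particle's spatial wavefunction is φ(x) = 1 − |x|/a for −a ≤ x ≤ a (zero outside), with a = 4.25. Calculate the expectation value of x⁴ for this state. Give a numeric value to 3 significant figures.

⟨x⁴⟩ = ∫ x⁴·|φ|² dx / ∫|φ|² dx (integrals over the domain).
φ is even, so ∫ over [−a, a] = 2∫₀ᵃ with φ = 1 − x/a there: ∫₀ᵃ (1 − x/a)² dx = a/3, ∫₀ᵃ x²(1 − x/a)² dx = a³/30, ∫₀ᵃ x⁴(1 − x/a)² dx = a⁵/105.
State is unnormalized: ∫|φ|² dx = 2.8333, and ∫φ*·x⁴·φ dx = 26.411, so ⟨x⁴⟩ = 26.411 / 2.8333.
⟨x⁴⟩ = 9.3215.

9.32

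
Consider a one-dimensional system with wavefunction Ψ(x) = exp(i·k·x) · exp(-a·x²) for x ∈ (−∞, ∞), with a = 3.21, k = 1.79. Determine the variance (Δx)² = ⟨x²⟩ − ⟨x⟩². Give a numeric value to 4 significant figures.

0.07788

Compute ⟨x⟩ and ⟨x²⟩ separately, then (Δx)² = ⟨x²⟩ − ⟨x⟩².
Gaussian moments: ∫x^(2j)·e^(−2ax²) dx = (2j−1)!!/(4a)^j · √(π/(2a)), odd powers integrate to 0; here √(π/(2a)) = 0.69953.
Normalization: ∫|Ψ|² dx = 0.69953.
⟨x⟩ = 0.0000 and ⟨x²⟩ = 0.077882.
(Δx)² = 0.077882 − (0.0000)² = 0.077882.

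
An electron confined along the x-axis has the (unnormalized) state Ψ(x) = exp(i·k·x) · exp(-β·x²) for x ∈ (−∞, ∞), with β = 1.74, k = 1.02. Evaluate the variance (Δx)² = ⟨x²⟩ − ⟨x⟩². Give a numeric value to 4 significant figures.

Compute ⟨x⟩ and ⟨x²⟩ separately, then (Δx)² = ⟨x²⟩ − ⟨x⟩².
Gaussian moments: ∫x^(2j)·e^(−2βx²) dx = (2j−1)!!/(4β)^j · √(π/(2β)), odd powers integrate to 0; here √(π/(2β)) = 0.95013.
Normalization: ∫|Ψ|² dx = 0.95013.
⟨x⟩ = 0.0000 and ⟨x²⟩ = 0.14368.
(Δx)² = 0.14368 − (0.0000)² = 0.14368.

0.1437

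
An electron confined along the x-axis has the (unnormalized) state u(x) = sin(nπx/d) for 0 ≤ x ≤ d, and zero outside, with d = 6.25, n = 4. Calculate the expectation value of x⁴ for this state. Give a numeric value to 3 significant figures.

⟨x⁴⟩ = ∫ x⁴·|u|² dx / ∫|u|² dx (integrals over the domain).
With sin²θ = (1 − cos2θ)/2 on 0 ≤ x ≤ d: ∫sin²(nπx/d) dx = d/2, ∫x·sin²(nπx/d) dx = d²/4, ∫x²·sin²(nπx/d) dx = d³·(1/6 − 1/(4n²π²)); higher powers xᵏ the same way, integrating xᵏ·cos(2nπx/d) by parts.
State is unnormalized: ∫|u|² dx = 3.1250, and ∫u*·x⁴·u dx = 923.77, so ⟨x⁴⟩ = 923.77 / 3.1250.
⟨x⁴⟩ = 295.60.

296.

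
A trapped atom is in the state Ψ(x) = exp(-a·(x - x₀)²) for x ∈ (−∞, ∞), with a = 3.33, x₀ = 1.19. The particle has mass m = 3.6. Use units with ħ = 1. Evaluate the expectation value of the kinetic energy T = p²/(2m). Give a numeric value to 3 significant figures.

T = −(ħ²/2m) d²/dx², so ⟨T⟩ = −(ħ²/2m) ∫ Ψ*·Ψ'' dx / ∫|Ψ|² dx; with m = 3.6.
Gaussian moments (u = x − x₀): ∫u^(2j)·e^(−2au²) du = (2j−1)!!/(4a)^j · √(π/(2a)), odd powers integrate to 0; here √(π/(2a)) = 0.68681. Derivatives: d/dx e^(−au²) = −2au·e^(−au²), d²/dx² e^(−au²) = (4a²u² − 2a)·e^(−au²).
State is unnormalized: ∫|Ψ|² dx = 0.68681, and ∫Ψ*·(−ħ²/2m · Ψ'') dx = 0.31765, so ⟨T⟩ = 0.31765 / 0.68681.
⟨T⟩ = 0.46250.

0.463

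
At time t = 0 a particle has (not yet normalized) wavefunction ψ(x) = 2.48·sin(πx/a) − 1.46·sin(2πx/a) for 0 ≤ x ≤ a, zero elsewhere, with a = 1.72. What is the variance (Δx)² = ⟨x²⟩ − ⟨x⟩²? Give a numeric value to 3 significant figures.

Compute ⟨x⟩ and ⟨x²⟩ separately, then (Δx)² = ⟨x²⟩ − ⟨x⟩².
On 0 ≤ x ≤ a (j ≠ l): ∫sin²(jπx/a) dx = a/2, ∫sin(jπx/a)·sin(lπx/a) dx = 0; diagonal moments ∫x·sin²(jπx/a) dx = a²/4, ∫x²·sin²(jπx/a) dx = a³·(1/6 − 1/(4j²π²)); cross terms ∫x·sin(jπx/a)·sin(lπx/a) dx = 0 for j + l even and −4jla²/(π²(j² − l²)²) for j + l odd, ∫x²·sin(jπx/a)·sin(lπx/a) dx = (−1)^(j+l)·4jla³/(π²(j² − l²)²); higher powers the same way via product-to-sum and parts.
Normalization: ∫|ψ|² dx = 7.1225.
⟨x⟩ = 1.1309 and ⟨x²⟩ = 1.3311.
(Δx)² = 1.3311 − (1.1309)² = 0.052204.

0.0522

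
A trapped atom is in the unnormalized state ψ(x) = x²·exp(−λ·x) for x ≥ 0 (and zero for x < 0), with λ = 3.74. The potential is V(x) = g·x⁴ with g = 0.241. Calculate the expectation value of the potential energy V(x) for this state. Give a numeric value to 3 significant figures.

0.129

⟨V⟩ = ∫ V(x)·|ψ|² dx / ∫|ψ|² dx.
Every integrand reduces to terms xʲ·e^(−2λx) on [0, ∞); use ∫₀^∞ xʲ·e^(−2λx) dx = j!/(2λ)^(j+1).
State is unnormalized: ∫|ψ|² dx = 0.0010250, and ∫ψ*·V(x)·ψ dx = 0.00013256, so ⟨V⟩ = 0.00013256 / 0.0010250.
⟨V⟩ = 0.12934.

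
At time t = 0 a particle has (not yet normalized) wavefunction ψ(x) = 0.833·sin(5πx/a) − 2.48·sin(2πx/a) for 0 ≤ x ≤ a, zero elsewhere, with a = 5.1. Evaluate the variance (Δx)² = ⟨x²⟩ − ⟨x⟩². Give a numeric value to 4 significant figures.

Compute ⟨x⟩ and ⟨x²⟩ separately, then (Δx)² = ⟨x²⟩ − ⟨x⟩².
On 0 ≤ x ≤ a (j ≠ l): ∫sin²(jπx/a) dx = a/2, ∫sin(jπx/a)·sin(lπx/a) dx = 0; diagonal moments ∫x·sin²(jπx/a) dx = a²/4, ∫x²·sin²(jπx/a) dx = a³·(1/6 − 1/(4j²π²)); cross terms ∫x·sin(jπx/a)·sin(lπx/a) dx = 0 for j + l even and −4jla²/(π²(j² − l²)²) for j + l odd, ∫x²·sin(jπx/a)·sin(lπx/a) dx = (−1)^(j+l)·4jla³/(π²(j² − l²)²); higher powers the same way via product-to-sum and parts.
Normalization: ∫|ψ|² dx = 17.453.
⟨x⟩ = 2.6066 and ⟨x²⟩ = 8.6572.
(Δx)² = 8.6572 − (2.6066)² = 1.8629.

1.863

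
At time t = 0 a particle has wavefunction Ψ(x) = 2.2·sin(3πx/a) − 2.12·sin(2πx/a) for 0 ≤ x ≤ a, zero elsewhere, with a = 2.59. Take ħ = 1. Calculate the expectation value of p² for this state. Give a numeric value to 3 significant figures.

p² Ψ = −ħ² d²Ψ/dx²; ⟨p²⟩ = −ħ² ∫ Ψ*·Ψ'' dx / ∫|Ψ|² dx.
d²/dx² sin(jπx/a) = −(jπ/a)²·sin(jπx/a); on 0 ≤ x ≤ a, ∫sin²(jπx/a) dx = a/2 and ∫sin(jπx/a)·sin(lπx/a) dx = 0 for j ≠ l, so only diagonal terms survive in ∫|Ψ|² and ∫Ψ·Ψ″; ∫Ψ·Ψ′ dx = [Ψ²/2] between the walls = 0.
State is unnormalized: ∫|Ψ|² dx = 12.088, and ∫Ψ*·(−ħ² Ψ'') dx = 117.25, so ⟨p²⟩ = 117.25 / 12.088.
⟨p²⟩ = 9.6996.

9.70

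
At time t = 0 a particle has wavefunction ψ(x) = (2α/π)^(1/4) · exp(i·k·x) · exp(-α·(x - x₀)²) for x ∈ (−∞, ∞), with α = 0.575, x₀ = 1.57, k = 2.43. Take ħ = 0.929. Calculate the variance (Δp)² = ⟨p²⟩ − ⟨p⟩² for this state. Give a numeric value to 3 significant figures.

Compute ⟨p⟩ and ⟨p²⟩ separately; (Δp)² = ⟨p²⟩ − ⟨p⟩².
Gaussian moments (u = x − x₀): ∫u^(2j)·e^(−2αu²) du = (2j−1)!!/(4α)^j · √(π/(2α)), odd powers integrate to 0; here √(π/(2α)) = 1.6528. Derivatives: ψ′ = (ik − 2αu)·ψ, ψ″ = ((ik − 2αu)² − 2α)·ψ; the odd-in-u pieces drop out.
⟨p⟩ = 2.2575 and ⟨p²⟩ = 5.5924.
(Δp)² = 5.5924 − (2.2575)² = 0.49625.

0.496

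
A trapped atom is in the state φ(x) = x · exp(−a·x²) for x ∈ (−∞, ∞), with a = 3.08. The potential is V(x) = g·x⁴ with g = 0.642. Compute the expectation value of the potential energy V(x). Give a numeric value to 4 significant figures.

0.06345

⟨V⟩ = ∫ V(x)·|φ|² dx / ∫|φ|² dx.
Expand each integrand as polynomial × e^(−2ax²) and use ∫x^(2j)·e^(−2ax²) dx = (2j−1)!!/(4a)^j · √(π/(2a)), odd powers → 0; here √(π/(2a)) = 0.71414.
State is unnormalized: ∫|φ|² dx = 0.057966, and ∫φ*·V(x)·φ dx = 0.0036777, so ⟨V⟩ = 0.0036777 / 0.057966.
⟨V⟩ = 0.063446.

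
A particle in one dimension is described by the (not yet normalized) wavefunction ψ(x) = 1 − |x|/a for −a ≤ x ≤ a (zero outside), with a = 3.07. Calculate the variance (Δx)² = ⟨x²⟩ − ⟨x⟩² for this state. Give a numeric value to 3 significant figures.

Compute ⟨x⟩ and ⟨x²⟩ separately, then (Δx)² = ⟨x²⟩ − ⟨x⟩².
ψ is even, so ∫ over [−a, a] = 2∫₀ᵃ with ψ = 1 − x/a there: ∫₀ᵃ (1 − x/a)² dx = a/3, ∫₀ᵃ x²(1 − x/a)² dx = a³/30, ∫₀ᵃ x⁴(1 − x/a)² dx = a⁵/105.
Normalization: ∫|ψ|² dx = 2.0467.
⟨x⟩ = 0.0000 and ⟨x²⟩ = 0.94249.
(Δx)² = 0.94249 − (0.0000)² = 0.94249.

0.942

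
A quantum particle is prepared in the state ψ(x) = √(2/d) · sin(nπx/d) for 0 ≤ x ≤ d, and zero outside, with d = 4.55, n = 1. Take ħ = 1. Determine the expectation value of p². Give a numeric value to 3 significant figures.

p² ψ = −ħ² d²ψ/dx²; ⟨p²⟩ = −ħ² ∫ ψ*·ψ'' dx.
d/dx sin(nπx/d) = (nπ/d)·cos(nπx/d) and d²/dx² sin(nπx/d) = −(nπ/d)²·sin(nπx/d); on 0 ≤ x ≤ d, ∫sin²(nπx/d) dx = d/2 and ∫sin(nπx/d)·cos(nπx/d) dx = 0.
⟨p²⟩ = 0.47673.

0.477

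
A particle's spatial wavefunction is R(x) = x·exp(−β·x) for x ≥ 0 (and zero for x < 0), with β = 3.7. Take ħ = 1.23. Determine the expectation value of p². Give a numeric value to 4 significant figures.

20.71

p² R = −ħ² d²R/dx²; ⟨p²⟩ = −ħ² ∫ R*·R'' dx / ∫|R|² dx.
Differentiate x·exp(−β·x) with the product rule; every integrand then reduces to terms xʲ·e^(−2βx) on [0, ∞), with ∫₀^∞ xʲ·e^(−2βx) dx = j!/(2β)^(j+1).
State is unnormalized: ∫|R|² dx = 0.0049355, and ∫R*·(−ħ² R'') dx = 0.10222, so ⟨p²⟩ = 0.10222 / 0.0049355.
⟨p²⟩ = 20.712.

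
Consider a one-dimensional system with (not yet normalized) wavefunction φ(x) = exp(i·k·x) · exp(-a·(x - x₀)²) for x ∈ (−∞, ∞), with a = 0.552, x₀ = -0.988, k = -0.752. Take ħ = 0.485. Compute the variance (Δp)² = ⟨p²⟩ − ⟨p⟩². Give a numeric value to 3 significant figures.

Compute ⟨p⟩ and ⟨p²⟩ separately; (Δp)² = ⟨p²⟩ − ⟨p⟩².
Gaussian moments (u = x − x₀): ∫u^(2j)·e^(−2au²) du = (2j−1)!!/(4a)^j · √(π/(2a)), odd powers integrate to 0; here √(π/(2a)) = 1.6869. Derivatives: φ′ = (ik − 2au)·φ, φ″ = ((ik − 2au)² − 2a)·φ; the odd-in-u pieces drop out.
Normalization: ∫|φ|² dx = 1.6869.
⟨p⟩ = -0.36472 and ⟨p²⟩ = 0.26286.
(Δp)² = 0.26286 − (-0.36472)² = 0.12984.

0.130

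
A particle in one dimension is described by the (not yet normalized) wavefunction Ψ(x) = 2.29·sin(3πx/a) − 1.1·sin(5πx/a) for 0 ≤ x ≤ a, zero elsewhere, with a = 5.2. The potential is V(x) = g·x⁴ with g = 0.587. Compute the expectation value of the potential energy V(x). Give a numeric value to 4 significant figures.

54.97

⟨V⟩ = ∫ V(x)·|Ψ|² dx / ∫|Ψ|² dx.
On 0 ≤ x ≤ a (j ≠ l): ∫sin²(jπx/a) dx = a/2, ∫sin(jπx/a)·sin(lπx/a) dx = 0; diagonal moments ∫x·sin²(jπx/a) dx = a²/4, ∫x²·sin²(jπx/a) dx = a³·(1/6 − 1/(4j²π²)); cross terms ∫x·sin(jπx/a)·sin(lπx/a) dx = 0 for j + l even and −4jla²/(π²(j² − l²)²) for j + l odd, ∫x²·sin(jπx/a)·sin(lπx/a) dx = (−1)^(j+l)·4jla³/(π²(j² − l²)²); higher powers the same way via product-to-sum and parts.
State is unnormalized: ∫|Ψ|² dx = 16.781, and ∫Ψ*·V(x)·Ψ dx = 922.43, so ⟨V⟩ = 922.43 / 16.781.
⟨V⟩ = 54.970.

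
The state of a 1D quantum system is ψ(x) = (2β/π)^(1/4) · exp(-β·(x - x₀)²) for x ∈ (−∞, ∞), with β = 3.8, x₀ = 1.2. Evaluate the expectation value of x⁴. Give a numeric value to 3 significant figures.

2.66

⟨x⁴⟩ = ∫ x⁴·|ψ|² dx (integrals over the domain).
Gaussian moments (u = x − x₀): ∫u^(2j)·e^(−2βu²) du = (2j−1)!!/(4β)^j · √(π/(2β)), odd powers integrate to 0; here √(π/(2β)) = 0.64294.
⟨x⁴⟩ = 2.6550.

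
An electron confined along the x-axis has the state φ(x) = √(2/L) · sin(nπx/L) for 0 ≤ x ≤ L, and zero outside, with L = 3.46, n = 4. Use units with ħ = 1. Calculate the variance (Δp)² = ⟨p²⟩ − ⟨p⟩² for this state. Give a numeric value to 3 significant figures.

13.2

Compute ⟨p⟩ and ⟨p²⟩ separately; (Δp)² = ⟨p²⟩ − ⟨p⟩².
d/dx sin(nπx/L) = (nπ/L)·cos(nπx/L) and d²/dx² sin(nπx/L) = −(nπ/L)²·sin(nπx/L); on 0 ≤ x ≤ L, ∫sin²(nπx/L) dx = L/2 and ∫sin(nπx/L)·cos(nπx/L) dx = 0.
⟨p⟩ = 0.0000 and ⟨p²⟩ = 13.191.
(Δp)² = 13.191 − (0.0000)² = 13.191.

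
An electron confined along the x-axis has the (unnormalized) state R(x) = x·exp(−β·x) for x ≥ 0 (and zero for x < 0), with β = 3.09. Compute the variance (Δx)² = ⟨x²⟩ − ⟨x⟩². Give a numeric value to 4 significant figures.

0.07855

Compute ⟨x⟩ and ⟨x²⟩ separately, then (Δx)² = ⟨x²⟩ − ⟨x⟩².
Every integrand reduces to terms xʲ·e^(−2βx) on [0, ∞); use ∫₀^∞ xʲ·e^(−2βx) dx = j!/(2β)^(j+1).
Normalization: ∫|R|² dx = 0.0084735.
⟨x⟩ = 0.48544 and ⟨x²⟩ = 0.31420.
(Δx)² = 0.31420 − (0.48544)² = 0.078550.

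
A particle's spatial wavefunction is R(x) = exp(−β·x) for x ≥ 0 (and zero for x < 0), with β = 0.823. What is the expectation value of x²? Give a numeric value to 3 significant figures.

0.738

⟨x²⟩ = ∫ x²·|R|² dx / ∫|R|² dx (integrals over the domain).
Every integrand reduces to terms xʲ·e^(−2βx) on [0, ∞); use ∫₀^∞ xʲ·e^(−2βx) dx = j!/(2β)^(j+1).
State is unnormalized: ∫|R|² dx = 0.60753, and ∫R*·x²·R dx = 0.44848, so ⟨x²⟩ = 0.44848 / 0.60753.
⟨x²⟩ = 0.73819.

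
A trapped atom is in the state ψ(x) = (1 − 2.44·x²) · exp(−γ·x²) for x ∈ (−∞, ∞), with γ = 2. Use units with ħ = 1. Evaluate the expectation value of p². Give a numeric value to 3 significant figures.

6.76

p² ψ = −ħ² d²ψ/dx²; ⟨p²⟩ = −ħ² ∫ ψ*·ψ'' dx / ∫|ψ|² dx.
Expand each integrand as polynomial × e^(−2γx²) and use ∫x^(2j)·e^(−2γx²) dx = (2j−1)!!/(4γ)^j · √(π/(2γ)), odd powers → 0; here √(π/(2γ)) = 0.88623. Differentiate with the product rule, d/dx e^(−γx²) = −2γx·e^(−γx²).
State is unnormalized: ∫|ψ|² dx = 0.59295, and ∫ψ*·(−ħ² ψ'') dx = 4.0078, so ⟨p²⟩ = 4.0078 / 0.59295.
⟨p²⟩ = 6.7591.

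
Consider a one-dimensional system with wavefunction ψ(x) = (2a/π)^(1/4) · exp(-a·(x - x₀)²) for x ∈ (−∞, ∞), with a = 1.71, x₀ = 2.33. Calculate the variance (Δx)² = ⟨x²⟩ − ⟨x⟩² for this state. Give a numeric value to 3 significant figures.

Compute ⟨x⟩ and ⟨x²⟩ separately, then (Δx)² = ⟨x²⟩ − ⟨x⟩².
Gaussian moments (u = x − x₀): ∫u^(2j)·e^(−2au²) du = (2j−1)!!/(4a)^j · √(π/(2a)), odd powers integrate to 0; here √(π/(2a)) = 0.95843.
⟨x⟩ = 2.3300 and ⟨x²⟩ = 5.5751.
(Δx)² = 5.5751 − (2.3300)² = 0.14620.

0.146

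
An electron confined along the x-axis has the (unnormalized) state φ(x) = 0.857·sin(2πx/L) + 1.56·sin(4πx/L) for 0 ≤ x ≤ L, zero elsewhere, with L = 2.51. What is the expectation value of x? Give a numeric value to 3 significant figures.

1.26

⟨x⟩ = ∫ x·|φ|² dx / ∫|φ|² dx (integrals over the domain).
On 0 ≤ x ≤ L (j ≠ l): ∫sin²(jπx/L) dx = L/2, ∫sin(jπx/L)·sin(lπx/L) dx = 0; diagonal moments ∫x·sin²(jπx/L) dx = L²/4, ∫x²·sin²(jπx/L) dx = L³·(1/6 − 1/(4j²π²)); cross terms ∫x·sin(jπx/L)·sin(lπx/L) dx = 0 for j + l even and −4jlL²/(π²(j² − l²)²) for j + l odd, ∫x²·sin(jπx/L)·sin(lπx/L) dx = (−1)^(j+l)·4jlL³/(π²(j² − l²)²); higher powers the same way via product-to-sum and parts.
State is unnormalized: ∫|φ|² dx = 3.9759, and ∫φ*·x·φ dx = 4.9898, so ⟨x⟩ = 4.9898 / 3.9759.
⟨x⟩ = 1.2550.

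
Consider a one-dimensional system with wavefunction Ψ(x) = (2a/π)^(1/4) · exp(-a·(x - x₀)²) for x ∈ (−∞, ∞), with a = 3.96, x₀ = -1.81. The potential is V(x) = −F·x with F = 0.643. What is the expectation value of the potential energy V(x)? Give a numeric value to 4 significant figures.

⟨V⟩ = ∫ V(x)·|Ψ|² dx.
Gaussian moments (u = x − x₀): ∫u^(2j)·e^(−2au²) du = (2j−1)!!/(4a)^j · √(π/(2a)), odd powers integrate to 0; here √(π/(2a)) = 0.62981.
⟨V⟩ = 1.1638.

1.164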